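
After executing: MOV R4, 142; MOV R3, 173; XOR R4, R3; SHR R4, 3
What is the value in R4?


Register state trace:
  MOV R4, 142  → R4 = 142 (0b10001110)
  MOV R3, 173  → R3 = 173 (0b10101101)
  XOR R4, R3  → R4 = 142 XOR 173 = 35 (0b00100011)
  SHR R4, 3  → R4 = 35 >> 3 = 4
Final: R4 = 4

4


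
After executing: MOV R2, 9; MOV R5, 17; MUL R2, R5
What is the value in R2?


Register state trace:
  MOV R2, 9  → R2 = 9
  MOV R5, 17  → R5 = 17
  MUL R2, R5  → R2 = 9 * 17 = 153
Final: R2 = 153

153


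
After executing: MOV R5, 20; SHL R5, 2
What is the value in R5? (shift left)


Register state trace:
  MOV R5, 20  → R5 = 20
  SHL R5, 2  → R5 = 20 << 2 = 20 * 2^2 = 80
Final: R5 = 80

80


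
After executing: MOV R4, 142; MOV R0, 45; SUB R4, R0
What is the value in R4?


Register state trace:
  MOV R4, 142  → R4 = 142
  MOV R0, 45  → R0 = 45
  SUB R4, R0  → R4 = 142 - 45 = 97
Final: R4 = 97

97


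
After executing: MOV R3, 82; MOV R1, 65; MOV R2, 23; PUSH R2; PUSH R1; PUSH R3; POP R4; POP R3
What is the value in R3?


Stack trace (top is rightmost):
  MOV R3, 82  → R3 = 82
  MOV R1, 65  → R1 = 65
  MOV R2, 23  → R2 = 23
  PUSH R2  → stack: [23]
  PUSH R1  → stack: [23, 65]
  PUSH R3  → stack: [23, 65, 82]
  POP R4  → R4 = 82, stack: [23, 65]
  POP R3  → R3 = 65, stack: [23]
Final: R3 = 65

65


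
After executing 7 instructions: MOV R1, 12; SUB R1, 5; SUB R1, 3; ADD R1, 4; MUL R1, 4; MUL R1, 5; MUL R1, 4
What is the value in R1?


Register state trace:
  MOV R1, 12  → R1 = 12
  SUB R1, 5  → R1 = 12 - 5 = 7
  SUB R1, 3  → R1 = 7 - 3 = 4
  ADD R1, 4  → R1 = 4 + 4 = 8
  MUL R1, 4  → R1 = 8 * 4 = 32
  MUL R1, 5  → R1 = 32 * 5 = 160
  MUL R1, 4  → R1 = 160 * 4 = 640
Final: R1 = 640

640


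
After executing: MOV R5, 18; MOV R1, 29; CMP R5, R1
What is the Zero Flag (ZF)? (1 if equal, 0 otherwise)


Register state trace:
  MOV R5, 18  → R5 = 18
  MOV R1, 29  → R1 = 29
  CMP R5, R1  → computes 18 - 29 = -11
  Result is nonzero, so values are not equal
ZF = 0

0


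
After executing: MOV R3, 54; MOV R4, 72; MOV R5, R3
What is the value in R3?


Register state trace:
  MOV R3, 54  → R3 = 54
  MOV R4, 72  → R4 = 72
  MOV R5, R3  → R5 = 54
Final: R3 = 54

54


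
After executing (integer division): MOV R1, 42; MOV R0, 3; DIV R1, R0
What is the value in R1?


Register state trace:
  MOV R1, 42  → R1 = 42
  MOV R0, 3  → R0 = 3
  DIV R1, R0  → R1 = 42 // 3 = 14
Final: R1 = 14

14


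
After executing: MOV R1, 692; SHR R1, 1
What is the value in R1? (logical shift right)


Register state trace:
  MOV R1, 692  → R1 = 692
  SHR R1, 1  → R1 = 692 >> 1 = 692 // 2^1 = 346
Final: R1 = 346

346


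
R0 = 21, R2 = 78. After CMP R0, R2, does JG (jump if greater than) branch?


Trace:
  R0 = 21, R2 = 78
  CMP R0, R2  → compares 21 vs 78
  JG checks: is 21 greater than 78?
  21 < 78, so condition is false
Branch taken: No

No


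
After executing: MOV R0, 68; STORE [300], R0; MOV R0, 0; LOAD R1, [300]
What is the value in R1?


Register and memory trace:
  MOV R0, 68  → R0 = 68
  STORE [300], R0  → mem[300] = 68
  MOV R0, 0  → R0 = 0
  LOAD R1, [300]  → R1 = mem[300] = 68
Final: R1 = 68

68


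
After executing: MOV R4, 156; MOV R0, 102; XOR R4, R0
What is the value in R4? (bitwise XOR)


Register state trace:
  MOV R4, 156  → R4 = 156 (0b10011100)
  MOV R0, 102  → R0 = 102 (0b01100110)
  XOR R4, R0  → R4 = 156 XOR 102 = 250 (0b11111010)
Final: R4 = 250

250


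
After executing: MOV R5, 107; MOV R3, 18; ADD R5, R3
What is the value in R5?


Register state trace:
  MOV R5, 107  → R5 = 107
  MOV R3, 18  → R3 = 18
  ADD R5, R3  → R5 = 107 + 18 = 125
Final: R5 = 125

125


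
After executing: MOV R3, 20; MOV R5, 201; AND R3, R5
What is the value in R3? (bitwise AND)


Register state trace:
  MOV R3, 20  → R3 = 20 (0b00010100)
  MOV R5, 201  → R5 = 201 (0b11001001)
  AND R3, R5  → R3 = 20 AND 201 = 0 (0b00000000)
Final: R3 = 0

0


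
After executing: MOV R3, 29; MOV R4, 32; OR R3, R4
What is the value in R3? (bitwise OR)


Register state trace:
  MOV R3, 29  → R3 = 29 (0b00011101)
  MOV R4, 32  → R4 = 32 (0b00100000)
  OR R3, R4   → R3 = 29 OR 32 = 61 (0b00111101)
Final: R3 = 61

61


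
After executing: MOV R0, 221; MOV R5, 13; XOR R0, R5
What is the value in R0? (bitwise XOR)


Register state trace:
  MOV R0, 221  → R0 = 221 (0b11011101)
  MOV R5, 13  → R5 = 13 (0b00001101)
  XOR R0, R5  → R0 = 221 XOR 13 = 208 (0b11010000)
Final: R0 = 208

208


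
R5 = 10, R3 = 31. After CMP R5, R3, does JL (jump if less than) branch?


Trace:
  R5 = 10, R3 = 31
  CMP R5, R3  → compares 10 vs 31
  JL checks: is 10 less than 31?
  10 < 31, so condition is true
Branch taken: Yes

Yes


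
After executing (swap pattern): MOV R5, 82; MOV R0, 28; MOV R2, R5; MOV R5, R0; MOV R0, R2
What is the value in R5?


Register state trace (swap pattern):
  MOV R5, 82  → R5 = 82
  MOV R0, 28  → R0 = 28
  MOV R2, R5  → R2 = 82  (save R5)
  MOV R5, R0  → R5 = 28  (R5 gets R0's value)
  MOV R0, R2  → R0 = 82  (R0 gets saved value)
Final: R5 = 28

28


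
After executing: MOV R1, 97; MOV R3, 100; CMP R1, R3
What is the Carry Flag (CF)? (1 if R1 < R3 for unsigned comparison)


Register state trace:
  MOV R1, 97  → R1 = 97
  MOV R3, 100  → R3 = 100
  CMP R1, R3  → unsigned 97 - 100: borrow occurs
  97 < 100, so CF = 1
CF = 1

1


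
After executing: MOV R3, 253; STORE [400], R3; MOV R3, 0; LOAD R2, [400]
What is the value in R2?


Register and memory trace:
  MOV R3, 253  → R3 = 253
  STORE [400], R3  → mem[400] = 253
  MOV R3, 0  → R3 = 0
  LOAD R2, [400]  → R2 = mem[400] = 253
Final: R2 = 253

253


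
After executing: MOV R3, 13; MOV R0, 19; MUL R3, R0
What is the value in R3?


Register state trace:
  MOV R3, 13  → R3 = 13
  MOV R0, 19  → R0 = 19
  MUL R3, R0  → R3 = 13 * 19 = 247
Final: R3 = 247

247


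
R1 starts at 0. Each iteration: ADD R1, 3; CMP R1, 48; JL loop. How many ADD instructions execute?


Loop trace (R1 starts at 0, target 48, step 3):
  ADD #1: R1 = 0 + 3 = 3  → 3 < 48, loop
  ADD #2: R1 = 3 + 3 = 6  → 6 < 48, loop
  ADD #3: R1 = 6 + 3 = 9  → 9 < 48, loop
  ADD #4: R1 = 9 + 3 = 12  → 12 < 48, loop
  ADD #5: R1 = 12 + 3 = 15  → 15 < 48, loop
  ADD #6: R1 = 15 + 3 = 18  → 18 < 48, loop
  ADD #7: R1 = 18 + 3 = 21  → 21 < 48, loop
  ADD #8: R1 = 21 + 3 = 24  → 24 < 48, loop
  ADD #9: R1 = 24 + 3 = 27  → 27 < 48, loop
  ADD #10: R1 = 27 + 3 = 30  → 30 < 48, loop
  ADD #11: R1 = 30 + 3 = 33  → 33 < 48, loop
  ADD #12: R1 = 33 + 3 = 36  → 36 < 48, loop
  ADD #13: R1 = 36 + 3 = 39  → 39 < 48, loop
  ADD #14: R1 = 39 + 3 = 42  → 42 < 48, loop
  ADD #15: R1 = 42 + 3 = 45  → 45 < 48, loop
  ADD #16: R1 = 45 + 3 = 48  → 48 >= 48, exit
Total ADD instructions: 16

16


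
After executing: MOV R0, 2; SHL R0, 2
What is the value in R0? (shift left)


Register state trace:
  MOV R0, 2  → R0 = 2
  SHL R0, 2  → R0 = 2 << 2 = 2 * 2^2 = 8
Final: R0 = 8

8


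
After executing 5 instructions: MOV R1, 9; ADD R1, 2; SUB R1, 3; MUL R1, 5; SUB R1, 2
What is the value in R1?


Register state trace:
  MOV R1, 9  → R1 = 9
  ADD R1, 2  → R1 = 9 + 2 = 11
  SUB R1, 3  → R1 = 11 - 3 = 8
  MUL R1, 5  → R1 = 8 * 5 = 40
  SUB R1, 2  → R1 = 40 - 2 = 38
Final: R1 = 38

38


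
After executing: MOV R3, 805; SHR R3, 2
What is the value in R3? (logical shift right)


Register state trace:
  MOV R3, 805  → R3 = 805
  SHR R3, 2  → R3 = 805 >> 2 = 805 // 2^2 = 201
Final: R3 = 201

201


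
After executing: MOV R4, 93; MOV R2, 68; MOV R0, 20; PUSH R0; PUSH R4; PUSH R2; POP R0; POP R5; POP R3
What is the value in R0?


Stack trace (top is rightmost):
  MOV R4, 93  → R4 = 93
  MOV R2, 68  → R2 = 68
  MOV R0, 20  → R0 = 20
  PUSH R0  → stack: [20]
  PUSH R4  → stack: [20, 93]
  PUSH R2  → stack: [20, 93, 68]
  POP R0  → R0 = 68, stack: [20, 93]
  POP R5  → R5 = 93, stack: [20]
  POP R3  → R3 = 20, stack: []
Final: R0 = 68

68


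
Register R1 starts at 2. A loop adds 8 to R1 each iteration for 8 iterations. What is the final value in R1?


Starting value: R1 = 2
  Iter 1: R1 = 2 + 8 = 10
  Iter 2: R1 = 10 + 8 = 18
  Iter 3: R1 = 18 + 8 = 26
  Iter 4: R1 = 26 + 8 = 34
  Iter 5: R1 = 34 + 8 = 42
  Iter 6: R1 = 42 + 8 = 50
  Iter 7: R1 = 50 + 8 = 58
  Iter 8: R1 = 58 + 8 = 66
Final: R1 = 66

66


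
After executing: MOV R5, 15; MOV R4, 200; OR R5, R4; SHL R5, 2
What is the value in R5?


Register state trace:
  MOV R5, 15  → R5 = 15 (0b00001111)
  MOV R4, 200  → R4 = 200 (0b11001000)
  OR R5, R4  → R5 = 15 OR 200 = 207 (0b11001111)
  SHL R5, 2  → R5 = 207 << 2 = 828
Final: R5 = 828

828


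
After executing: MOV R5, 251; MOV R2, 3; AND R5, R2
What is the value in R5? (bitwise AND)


Register state trace:
  MOV R5, 251  → R5 = 251 (0b11111011)
  MOV R2, 3  → R2 = 3 (0b00000011)
  AND R5, R2  → R5 = 251 AND 3 = 3 (0b00000011)
Final: R5 = 3

3


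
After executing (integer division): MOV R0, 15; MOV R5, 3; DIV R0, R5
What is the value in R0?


Register state trace:
  MOV R0, 15  → R0 = 15
  MOV R5, 3  → R5 = 3
  DIV R0, R5  → R0 = 15 // 3 = 5
Final: R0 = 5

5


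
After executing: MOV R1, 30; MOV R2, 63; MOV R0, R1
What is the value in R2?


Register state trace:
  MOV R1, 30  → R1 = 30
  MOV R2, 63  → R2 = 63
  MOV R0, R1  → R0 = 30
Final: R2 = 63

63


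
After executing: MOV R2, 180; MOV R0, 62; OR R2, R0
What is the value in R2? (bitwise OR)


Register state trace:
  MOV R2, 180  → R2 = 180 (0b10110100)
  MOV R0, 62  → R0 = 62 (0b00111110)
  OR R2, R0   → R2 = 180 OR 62 = 190 (0b10111110)
Final: R2 = 190

190


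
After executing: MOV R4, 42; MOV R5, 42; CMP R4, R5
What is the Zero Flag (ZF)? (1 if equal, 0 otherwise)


Register state trace:
  MOV R4, 42  → R4 = 42
  MOV R5, 42  → R5 = 42
  CMP R4, R5  → computes 42 - 42 = 0
  Result is zero, so values are equal
ZF = 1

1


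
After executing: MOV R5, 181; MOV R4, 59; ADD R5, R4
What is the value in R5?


Register state trace:
  MOV R5, 181  → R5 = 181
  MOV R4, 59  → R4 = 59
  ADD R5, R4  → R5 = 181 + 59 = 240
Final: R5 = 240

240


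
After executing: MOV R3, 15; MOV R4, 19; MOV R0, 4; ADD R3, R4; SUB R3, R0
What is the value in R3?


Register state trace:
  MOV R3, 15  → R3 = 15
  MOV R4, 19  → R4 = 19
  MOV R0, 4  → R0 = 4
  ADD R3, R4  → R3 = 15 + 19 = 34
  SUB R3, R0  → R3 = 34 - 4 = 30
Final: R3 = 30

30


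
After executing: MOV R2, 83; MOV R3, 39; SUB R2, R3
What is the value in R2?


Register state trace:
  MOV R2, 83  → R2 = 83
  MOV R3, 39  → R3 = 39
  SUB R2, R3  → R2 = 83 - 39 = 44
Final: R2 = 44

44


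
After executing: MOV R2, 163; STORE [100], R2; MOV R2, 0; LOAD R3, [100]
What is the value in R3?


Register and memory trace:
  MOV R2, 163  → R2 = 163
  STORE [100], R2  → mem[100] = 163
  MOV R2, 0  → R2 = 0
  LOAD R3, [100]  → R3 = mem[100] = 163
Final: R3 = 163

163


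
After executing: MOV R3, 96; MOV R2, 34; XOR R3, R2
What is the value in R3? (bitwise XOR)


Register state trace:
  MOV R3, 96  → R3 = 96 (0b01100000)
  MOV R2, 34  → R2 = 34 (0b00100010)
  XOR R3, R2  → R3 = 96 XOR 34 = 66 (0b01000010)
Final: R3 = 66

66


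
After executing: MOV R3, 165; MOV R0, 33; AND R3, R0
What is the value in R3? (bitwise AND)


Register state trace:
  MOV R3, 165  → R3 = 165 (0b10100101)
  MOV R0, 33  → R0 = 33 (0b00100001)
  AND R3, R0  → R3 = 165 AND 33 = 33 (0b00100001)
Final: R3 = 33

33


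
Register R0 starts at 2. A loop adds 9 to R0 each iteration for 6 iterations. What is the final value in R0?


Starting value: R0 = 2
  Iter 1: R0 = 2 + 9 = 11
  Iter 2: R0 = 11 + 9 = 20
  Iter 3: R0 = 20 + 9 = 29
  Iter 4: R0 = 29 + 9 = 38
  Iter 5: R0 = 38 + 9 = 47
  Iter 6: R0 = 47 + 9 = 56
Final: R0 = 56

56


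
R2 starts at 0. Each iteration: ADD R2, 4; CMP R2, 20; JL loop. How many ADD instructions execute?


Loop trace (R2 starts at 0, target 20, step 4):
  ADD #1: R2 = 0 + 4 = 4  → 4 < 20, loop
  ADD #2: R2 = 4 + 4 = 8  → 8 < 20, loop
  ADD #3: R2 = 8 + 4 = 12  → 12 < 20, loop
  ADD #4: R2 = 12 + 4 = 16  → 16 < 20, loop
  ADD #5: R2 = 16 + 4 = 20  → 20 >= 20, exit
Total ADD instructions: 5

5


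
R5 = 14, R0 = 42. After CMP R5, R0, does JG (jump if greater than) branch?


Trace:
  R5 = 14, R0 = 42
  CMP R5, R0  → compares 14 vs 42
  JG checks: is 14 greater than 42?
  14 < 42, so condition is false
Branch taken: No

No


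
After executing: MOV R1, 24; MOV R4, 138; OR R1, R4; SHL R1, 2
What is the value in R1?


Register state trace:
  MOV R1, 24  → R1 = 24 (0b00011000)
  MOV R4, 138  → R4 = 138 (0b10001010)
  OR R1, R4  → R1 = 24 OR 138 = 154 (0b10011010)
  SHL R1, 2  → R1 = 154 << 2 = 616
Final: R1 = 616

616


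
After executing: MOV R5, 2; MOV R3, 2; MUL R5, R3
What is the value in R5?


Register state trace:
  MOV R5, 2  → R5 = 2
  MOV R3, 2  → R3 = 2
  MUL R5, R3  → R5 = 2 * 2 = 4
Final: R5 = 4

4


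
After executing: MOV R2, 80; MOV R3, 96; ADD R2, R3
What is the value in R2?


Register state trace:
  MOV R2, 80  → R2 = 80
  MOV R3, 96  → R3 = 96
  ADD R2, R3  → R2 = 80 + 96 = 176
Final: R2 = 176

176


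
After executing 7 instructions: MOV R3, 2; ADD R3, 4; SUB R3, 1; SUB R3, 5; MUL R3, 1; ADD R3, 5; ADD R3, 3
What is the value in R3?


Register state trace:
  MOV R3, 2  → R3 = 2
  ADD R3, 4  → R3 = 2 + 4 = 6
  SUB R3, 1  → R3 = 6 - 1 = 5
  SUB R3, 5  → R3 = 5 - 5 = 0
  MUL R3, 1  → R3 = 0 * 1 = 0
  ADD R3, 5  → R3 = 0 + 5 = 5
  ADD R3, 3  → R3 = 5 + 3 = 8
Final: R3 = 8

8


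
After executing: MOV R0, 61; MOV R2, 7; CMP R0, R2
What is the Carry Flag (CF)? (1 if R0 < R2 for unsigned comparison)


Register state trace:
  MOV R0, 61  → R0 = 61
  MOV R2, 7  → R2 = 7
  CMP R0, R2  → unsigned 61 - 7: no borrow
  61 >= 7, so CF = 0
CF = 0

0


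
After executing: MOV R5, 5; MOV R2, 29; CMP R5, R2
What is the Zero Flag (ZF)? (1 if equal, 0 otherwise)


Register state trace:
  MOV R5, 5  → R5 = 5
  MOV R2, 29  → R2 = 29
  CMP R5, R2  → computes 5 - 29 = -24
  Result is nonzero, so values are not equal
ZF = 0

0


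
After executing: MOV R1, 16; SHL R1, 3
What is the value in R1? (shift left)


Register state trace:
  MOV R1, 16  → R1 = 16
  SHL R1, 3  → R1 = 16 << 3 = 16 * 2^3 = 128
Final: R1 = 128

128


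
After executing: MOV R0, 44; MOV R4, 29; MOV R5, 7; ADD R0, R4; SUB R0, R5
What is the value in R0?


Register state trace:
  MOV R0, 44  → R0 = 44
  MOV R4, 29  → R4 = 29
  MOV R5, 7  → R5 = 7
  ADD R0, R4  → R0 = 44 + 29 = 73
  SUB R0, R5  → R0 = 73 - 7 = 66
Final: R0 = 66

66


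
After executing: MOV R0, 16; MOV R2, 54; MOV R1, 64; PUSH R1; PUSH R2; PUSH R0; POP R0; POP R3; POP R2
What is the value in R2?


Stack trace (top is rightmost):
  MOV R0, 16  → R0 = 16
  MOV R2, 54  → R2 = 54
  MOV R1, 64  → R1 = 64
  PUSH R1  → stack: [64]
  PUSH R2  → stack: [64, 54]
  PUSH R0  → stack: [64, 54, 16]
  POP R0  → R0 = 16, stack: [64, 54]
  POP R3  → R3 = 54, stack: [64]
  POP R2  → R2 = 64, stack: []
Final: R2 = 64

64


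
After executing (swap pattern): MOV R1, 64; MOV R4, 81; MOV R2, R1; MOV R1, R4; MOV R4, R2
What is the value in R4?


Register state trace (swap pattern):
  MOV R1, 64  → R1 = 64
  MOV R4, 81  → R4 = 81
  MOV R2, R1  → R2 = 64  (save R1)
  MOV R1, R4  → R1 = 81  (R1 gets R4's value)
  MOV R4, R2  → R4 = 64  (R4 gets saved value)
Final: R4 = 64

64


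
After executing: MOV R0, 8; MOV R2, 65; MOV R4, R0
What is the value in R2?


Register state trace:
  MOV R0, 8  → R0 = 8
  MOV R2, 65  → R2 = 65
  MOV R4, R0  → R4 = 8
Final: R2 = 65

65


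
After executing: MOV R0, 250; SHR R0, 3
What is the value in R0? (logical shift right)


Register state trace:
  MOV R0, 250  → R0 = 250
  SHR R0, 3  → R0 = 250 >> 3 = 250 // 2^3 = 31
Final: R0 = 31

31


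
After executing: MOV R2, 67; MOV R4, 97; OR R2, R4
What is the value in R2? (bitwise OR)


Register state trace:
  MOV R2, 67  → R2 = 67 (0b01000011)
  MOV R4, 97  → R4 = 97 (0b01100001)
  OR R2, R4   → R2 = 67 OR 97 = 99 (0b01100011)
Final: R2 = 99

99


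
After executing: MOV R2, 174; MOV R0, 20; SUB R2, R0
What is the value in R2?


Register state trace:
  MOV R2, 174  → R2 = 174
  MOV R0, 20  → R0 = 20
  SUB R2, R0  → R2 = 174 - 20 = 154
Final: R2 = 154

154


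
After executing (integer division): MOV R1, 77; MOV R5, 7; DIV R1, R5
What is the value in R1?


Register state trace:
  MOV R1, 77  → R1 = 77
  MOV R5, 7  → R5 = 7
  DIV R1, R5  → R1 = 77 // 7 = 11
Final: R1 = 11

11


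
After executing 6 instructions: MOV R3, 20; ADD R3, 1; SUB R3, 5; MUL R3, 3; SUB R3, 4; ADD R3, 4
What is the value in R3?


Register state trace:
  MOV R3, 20  → R3 = 20
  ADD R3, 1  → R3 = 20 + 1 = 21
  SUB R3, 5  → R3 = 21 - 5 = 16
  MUL R3, 3  → R3 = 16 * 3 = 48
  SUB R3, 4  → R3 = 48 - 4 = 44
  ADD R3, 4  → R3 = 44 + 4 = 48
Final: R3 = 48

48


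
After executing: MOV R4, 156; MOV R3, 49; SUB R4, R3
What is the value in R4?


Register state trace:
  MOV R4, 156  → R4 = 156
  MOV R3, 49  → R3 = 49
  SUB R4, R3  → R4 = 156 - 49 = 107
Final: R4 = 107

107


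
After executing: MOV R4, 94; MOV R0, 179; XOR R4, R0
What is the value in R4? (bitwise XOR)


Register state trace:
  MOV R4, 94  → R4 = 94 (0b01011110)
  MOV R0, 179  → R0 = 179 (0b10110011)
  XOR R4, R0  → R4 = 94 XOR 179 = 237 (0b11101101)
Final: R4 = 237

237


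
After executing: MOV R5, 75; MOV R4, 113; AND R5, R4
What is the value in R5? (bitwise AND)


Register state trace:
  MOV R5, 75  → R5 = 75 (0b01001011)
  MOV R4, 113  → R4 = 113 (0b01110001)
  AND R5, R4  → R5 = 75 AND 113 = 65 (0b01000001)
Final: R5 = 65

65


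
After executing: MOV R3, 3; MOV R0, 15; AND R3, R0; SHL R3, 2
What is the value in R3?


Register state trace:
  MOV R3, 3  → R3 = 3 (0b00000011)
  MOV R0, 15  → R0 = 15 (0b00001111)
  AND R3, R0  → R3 = 3 AND 15 = 3 (0b00000011)
  SHL R3, 2  → R3 = 3 << 2 = 12
Final: R3 = 12

12


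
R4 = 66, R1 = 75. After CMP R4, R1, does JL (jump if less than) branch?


Trace:
  R4 = 66, R1 = 75
  CMP R4, R1  → compares 66 vs 75
  JL checks: is 66 less than 75?
  66 < 75, so condition is true
Branch taken: Yes

Yes


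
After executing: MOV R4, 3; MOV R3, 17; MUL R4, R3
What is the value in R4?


Register state trace:
  MOV R4, 3  → R4 = 3
  MOV R3, 17  → R3 = 17
  MUL R4, R3  → R4 = 3 * 17 = 51
Final: R4 = 51

51


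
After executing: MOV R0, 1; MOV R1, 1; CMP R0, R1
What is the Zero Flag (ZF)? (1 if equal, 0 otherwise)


Register state trace:
  MOV R0, 1  → R0 = 1
  MOV R1, 1  → R1 = 1
  CMP R0, R1  → computes 1 - 1 = 0
  Result is zero, so values are equal
ZF = 1

1


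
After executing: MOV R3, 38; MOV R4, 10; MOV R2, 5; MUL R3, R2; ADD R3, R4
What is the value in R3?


Register state trace:
  MOV R3, 38  → R3 = 38
  MOV R4, 10  → R4 = 10
  MOV R2, 5  → R2 = 5
  MUL R3, R2  → R3 = 38 * 5 = 190
  ADD R3, R4  → R3 = 190 + 10 = 200
Final: R3 = 200

200


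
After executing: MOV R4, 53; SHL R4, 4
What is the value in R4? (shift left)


Register state trace:
  MOV R4, 53  → R4 = 53
  SHL R4, 4  → R4 = 53 << 4 = 53 * 2^4 = 848
Final: R4 = 848

848


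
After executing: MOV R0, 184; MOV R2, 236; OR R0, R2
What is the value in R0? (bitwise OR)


Register state trace:
  MOV R0, 184  → R0 = 184 (0b10111000)
  MOV R2, 236  → R2 = 236 (0b11101100)
  OR R0, R2   → R0 = 184 OR 236 = 252 (0b11111100)
Final: R0 = 252

252


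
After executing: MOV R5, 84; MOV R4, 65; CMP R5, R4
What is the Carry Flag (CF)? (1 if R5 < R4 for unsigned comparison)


Register state trace:
  MOV R5, 84  → R5 = 84
  MOV R4, 65  → R4 = 65
  CMP R5, R4  → unsigned 84 - 65: no borrow
  84 >= 65, so CF = 0
CF = 0

0


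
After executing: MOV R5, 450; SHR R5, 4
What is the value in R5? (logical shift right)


Register state trace:
  MOV R5, 450  → R5 = 450
  SHR R5, 4  → R5 = 450 >> 4 = 450 // 2^4 = 28
Final: R5 = 28

28


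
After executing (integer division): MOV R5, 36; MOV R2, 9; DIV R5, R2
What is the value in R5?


Register state trace:
  MOV R5, 36  → R5 = 36
  MOV R2, 9  → R2 = 9
  DIV R5, R2  → R5 = 36 // 9 = 4
Final: R5 = 4

4


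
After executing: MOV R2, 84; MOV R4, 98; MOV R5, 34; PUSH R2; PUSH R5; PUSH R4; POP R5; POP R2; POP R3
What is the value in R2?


Stack trace (top is rightmost):
  MOV R2, 84  → R2 = 84
  MOV R4, 98  → R4 = 98
  MOV R5, 34  → R5 = 34
  PUSH R2  → stack: [84]
  PUSH R5  → stack: [84, 34]
  PUSH R4  → stack: [84, 34, 98]
  POP R5  → R5 = 98, stack: [84, 34]
  POP R2  → R2 = 34, stack: [84]
  POP R3  → R3 = 84, stack: []
Final: R2 = 34

34


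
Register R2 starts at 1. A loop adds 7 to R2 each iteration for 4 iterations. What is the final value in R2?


Starting value: R2 = 1
  Iter 1: R2 = 1 + 7 = 8
  Iter 2: R2 = 8 + 7 = 15
  Iter 3: R2 = 15 + 7 = 22
  Iter 4: R2 = 22 + 7 = 29
Final: R2 = 29

29


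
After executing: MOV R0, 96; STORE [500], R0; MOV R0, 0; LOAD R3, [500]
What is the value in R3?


Register and memory trace:
  MOV R0, 96  → R0 = 96
  STORE [500], R0  → mem[500] = 96
  MOV R0, 0  → R0 = 0
  LOAD R3, [500]  → R3 = mem[500] = 96
Final: R3 = 96

96


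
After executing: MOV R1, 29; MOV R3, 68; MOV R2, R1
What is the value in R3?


Register state trace:
  MOV R1, 29  → R1 = 29
  MOV R3, 68  → R3 = 68
  MOV R2, R1  → R2 = 29
Final: R3 = 68

68


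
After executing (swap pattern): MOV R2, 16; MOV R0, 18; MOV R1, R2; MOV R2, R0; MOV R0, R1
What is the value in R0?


Register state trace (swap pattern):
  MOV R2, 16  → R2 = 16
  MOV R0, 18  → R0 = 18
  MOV R1, R2  → R1 = 16  (save R2)
  MOV R2, R0  → R2 = 18  (R2 gets R0's value)
  MOV R0, R1  → R0 = 16  (R0 gets saved value)
Final: R0 = 16

16


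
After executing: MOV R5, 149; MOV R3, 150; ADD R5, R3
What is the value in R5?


Register state trace:
  MOV R5, 149  → R5 = 149
  MOV R3, 150  → R3 = 150
  ADD R5, R3  → R5 = 149 + 150 = 299
Final: R5 = 299

299


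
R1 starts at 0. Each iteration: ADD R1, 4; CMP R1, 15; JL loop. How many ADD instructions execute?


Loop trace (R1 starts at 0, target 15, step 4):
  ADD #1: R1 = 0 + 4 = 4  → 4 < 15, loop
  ADD #2: R1 = 4 + 4 = 8  → 8 < 15, loop
  ADD #3: R1 = 8 + 4 = 12  → 12 < 15, loop
  ADD #4: R1 = 12 + 4 = 16  → 16 >= 15, exit
Total ADD instructions: 4

4


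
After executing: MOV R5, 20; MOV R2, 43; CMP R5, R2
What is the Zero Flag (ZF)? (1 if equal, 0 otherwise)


Register state trace:
  MOV R5, 20  → R5 = 20
  MOV R2, 43  → R2 = 43
  CMP R5, R2  → computes 20 - 43 = -23
  Result is nonzero, so values are not equal
ZF = 0

0


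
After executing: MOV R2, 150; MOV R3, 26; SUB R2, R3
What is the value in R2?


Register state trace:
  MOV R2, 150  → R2 = 150
  MOV R3, 26  → R3 = 26
  SUB R2, R3  → R2 = 150 - 26 = 124
Final: R2 = 124

124


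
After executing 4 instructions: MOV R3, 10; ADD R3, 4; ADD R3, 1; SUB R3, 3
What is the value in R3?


Register state trace:
  MOV R3, 10  → R3 = 10
  ADD R3, 4  → R3 = 10 + 4 = 14
  ADD R3, 1  → R3 = 14 + 1 = 15
  SUB R3, 3  → R3 = 15 - 3 = 12
Final: R3 = 12

12


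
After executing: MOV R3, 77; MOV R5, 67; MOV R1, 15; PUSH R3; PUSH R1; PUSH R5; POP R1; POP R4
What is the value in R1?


Stack trace (top is rightmost):
  MOV R3, 77  → R3 = 77
  MOV R5, 67  → R5 = 67
  MOV R1, 15  → R1 = 15
  PUSH R3  → stack: [77]
  PUSH R1  → stack: [77, 15]
  PUSH R5  → stack: [77, 15, 67]
  POP R1  → R1 = 67, stack: [77, 15]
  POP R4  → R4 = 15, stack: [77]
Final: R1 = 67

67


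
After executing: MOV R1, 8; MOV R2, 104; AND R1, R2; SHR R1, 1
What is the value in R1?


Register state trace:
  MOV R1, 8  → R1 = 8 (0b00001000)
  MOV R2, 104  → R2 = 104 (0b01101000)
  AND R1, R2  → R1 = 8 AND 104 = 8 (0b00001000)
  SHR R1, 1  → R1 = 8 >> 1 = 4
Final: R1 = 4

4


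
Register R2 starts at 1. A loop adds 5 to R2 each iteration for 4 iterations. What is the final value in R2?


Starting value: R2 = 1
  Iter 1: R2 = 1 + 5 = 6
  Iter 2: R2 = 6 + 5 = 11
  Iter 3: R2 = 11 + 5 = 16
  Iter 4: R2 = 16 + 5 = 21
Final: R2 = 21

21


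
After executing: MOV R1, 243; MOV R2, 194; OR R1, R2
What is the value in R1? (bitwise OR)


Register state trace:
  MOV R1, 243  → R1 = 243 (0b11110011)
  MOV R2, 194  → R2 = 194 (0b11000010)
  OR R1, R2   → R1 = 243 OR 194 = 243 (0b11110011)
Final: R1 = 243

243


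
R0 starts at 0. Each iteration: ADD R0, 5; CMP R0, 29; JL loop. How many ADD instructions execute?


Loop trace (R0 starts at 0, target 29, step 5):
  ADD #1: R0 = 0 + 5 = 5  → 5 < 29, loop
  ADD #2: R0 = 5 + 5 = 10  → 10 < 29, loop
  ADD #3: R0 = 10 + 5 = 15  → 15 < 29, loop
  ADD #4: R0 = 15 + 5 = 20  → 20 < 29, loop
  ADD #5: R0 = 20 + 5 = 25  → 25 < 29, loop
  ADD #6: R0 = 25 + 5 = 30  → 30 >= 29, exit
Total ADD instructions: 6

6


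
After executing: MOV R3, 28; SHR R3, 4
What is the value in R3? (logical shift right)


Register state trace:
  MOV R3, 28  → R3 = 28
  SHR R3, 4  → R3 = 28 >> 4 = 28 // 2^4 = 1
Final: R3 = 1

1


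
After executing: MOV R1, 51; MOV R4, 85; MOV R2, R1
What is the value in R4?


Register state trace:
  MOV R1, 51  → R1 = 51
  MOV R4, 85  → R4 = 85
  MOV R2, R1  → R2 = 51
Final: R4 = 85

85


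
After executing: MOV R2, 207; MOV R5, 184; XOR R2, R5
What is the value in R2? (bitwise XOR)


Register state trace:
  MOV R2, 207  → R2 = 207 (0b11001111)
  MOV R5, 184  → R5 = 184 (0b10111000)
  XOR R2, R5  → R2 = 207 XOR 184 = 119 (0b01110111)
Final: R2 = 119

119


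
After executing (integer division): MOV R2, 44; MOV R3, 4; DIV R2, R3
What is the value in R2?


Register state trace:
  MOV R2, 44  → R2 = 44
  MOV R3, 4  → R3 = 4
  DIV R2, R3  → R2 = 44 // 4 = 11
Final: R2 = 11

11


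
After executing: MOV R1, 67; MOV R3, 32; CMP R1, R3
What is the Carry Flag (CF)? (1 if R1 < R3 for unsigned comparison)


Register state trace:
  MOV R1, 67  → R1 = 67
  MOV R3, 32  → R3 = 32
  CMP R1, R3  → unsigned 67 - 32: no borrow
  67 >= 32, so CF = 0
CF = 0

0


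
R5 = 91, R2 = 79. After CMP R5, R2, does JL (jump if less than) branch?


Trace:
  R5 = 91, R2 = 79
  CMP R5, R2  → compares 91 vs 79
  JL checks: is 91 less than 79?
  91 > 79, so condition is false
Branch taken: No

No


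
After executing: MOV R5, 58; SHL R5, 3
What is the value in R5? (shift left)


Register state trace:
  MOV R5, 58  → R5 = 58
  SHL R5, 3  → R5 = 58 << 3 = 58 * 2^3 = 464
Final: R5 = 464

464


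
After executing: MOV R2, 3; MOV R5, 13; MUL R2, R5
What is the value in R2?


Register state trace:
  MOV R2, 3  → R2 = 3
  MOV R5, 13  → R5 = 13
  MUL R2, R5  → R2 = 3 * 13 = 39
Final: R2 = 39

39


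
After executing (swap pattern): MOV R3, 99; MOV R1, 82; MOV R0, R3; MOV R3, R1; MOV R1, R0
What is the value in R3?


Register state trace (swap pattern):
  MOV R3, 99  → R3 = 99
  MOV R1, 82  → R1 = 82
  MOV R0, R3  → R0 = 99  (save R3)
  MOV R3, R1  → R3 = 82  (R3 gets R1's value)
  MOV R1, R0  → R1 = 99  (R1 gets saved value)
Final: R3 = 82

82


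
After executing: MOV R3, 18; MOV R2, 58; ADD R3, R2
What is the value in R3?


Register state trace:
  MOV R3, 18  → R3 = 18
  MOV R2, 58  → R2 = 58
  ADD R3, R2  → R3 = 18 + 58 = 76
Final: R3 = 76

76


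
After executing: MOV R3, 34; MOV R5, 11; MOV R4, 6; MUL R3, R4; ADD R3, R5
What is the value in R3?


Register state trace:
  MOV R3, 34  → R3 = 34
  MOV R5, 11  → R5 = 11
  MOV R4, 6  → R4 = 6
  MUL R3, R4  → R3 = 34 * 6 = 204
  ADD R3, R5  → R3 = 204 + 11 = 215
Final: R3 = 215

215


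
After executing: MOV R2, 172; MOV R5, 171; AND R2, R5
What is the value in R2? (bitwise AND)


Register state trace:
  MOV R2, 172  → R2 = 172 (0b10101100)
  MOV R5, 171  → R5 = 171 (0b10101011)
  AND R2, R5  → R2 = 172 AND 171 = 168 (0b10101000)
Final: R2 = 168

168


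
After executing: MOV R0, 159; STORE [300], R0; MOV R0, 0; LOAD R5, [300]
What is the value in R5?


Register and memory trace:
  MOV R0, 159  → R0 = 159
  STORE [300], R0  → mem[300] = 159
  MOV R0, 0  → R0 = 0
  LOAD R5, [300]  → R5 = mem[300] = 159
Final: R5 = 159

159


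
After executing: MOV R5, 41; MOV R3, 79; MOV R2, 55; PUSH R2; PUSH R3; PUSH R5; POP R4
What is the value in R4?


Stack trace (top is rightmost):
  MOV R5, 41  → R5 = 41
  MOV R3, 79  → R3 = 79
  MOV R2, 55  → R2 = 55
  PUSH R2  → stack: [55]
  PUSH R3  → stack: [55, 79]
  PUSH R5  → stack: [55, 79, 41]
  POP R4  → R4 = 41, stack: [55, 79]
Final: R4 = 41

41


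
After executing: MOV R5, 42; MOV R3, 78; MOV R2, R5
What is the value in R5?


Register state trace:
  MOV R5, 42  → R5 = 42
  MOV R3, 78  → R3 = 78
  MOV R2, R5  → R2 = 42
Final: R5 = 42

42


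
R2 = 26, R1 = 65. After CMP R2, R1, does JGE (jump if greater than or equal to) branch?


Trace:
  R2 = 26, R1 = 65
  CMP R2, R1  → compares 26 vs 65
  JGE checks: is 26 greater than or equal to 65?
  26 < 65, so condition is false
Branch taken: No

No


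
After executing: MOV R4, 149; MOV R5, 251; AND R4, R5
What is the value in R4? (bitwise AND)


Register state trace:
  MOV R4, 149  → R4 = 149 (0b10010101)
  MOV R5, 251  → R5 = 251 (0b11111011)
  AND R4, R5  → R4 = 149 AND 251 = 145 (0b10010001)
Final: R4 = 145

145


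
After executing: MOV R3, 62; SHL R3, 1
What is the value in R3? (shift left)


Register state trace:
  MOV R3, 62  → R3 = 62
  SHL R3, 1  → R3 = 62 << 1 = 62 * 2^1 = 124
Final: R3 = 124

124


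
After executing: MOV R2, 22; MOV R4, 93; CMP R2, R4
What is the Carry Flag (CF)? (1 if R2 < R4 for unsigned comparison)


Register state trace:
  MOV R2, 22  → R2 = 22
  MOV R4, 93  → R4 = 93
  CMP R2, R4  → unsigned 22 - 93: borrow occurs
  22 < 93, so CF = 1
CF = 1

1


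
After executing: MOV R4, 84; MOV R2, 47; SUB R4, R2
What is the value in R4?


Register state trace:
  MOV R4, 84  → R4 = 84
  MOV R2, 47  → R2 = 47
  SUB R4, R2  → R4 = 84 - 47 = 37
Final: R4 = 37

37


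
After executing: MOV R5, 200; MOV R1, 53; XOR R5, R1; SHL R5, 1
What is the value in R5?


Register state trace:
  MOV R5, 200  → R5 = 200 (0b11001000)
  MOV R1, 53  → R1 = 53 (0b00110101)
  XOR R5, R1  → R5 = 200 XOR 53 = 253 (0b11111101)
  SHL R5, 1  → R5 = 253 << 1 = 506
Final: R5 = 506

506


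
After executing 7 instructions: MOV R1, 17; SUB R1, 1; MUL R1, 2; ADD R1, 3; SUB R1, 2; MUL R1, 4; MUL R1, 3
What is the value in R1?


Register state trace:
  MOV R1, 17  → R1 = 17
  SUB R1, 1  → R1 = 17 - 1 = 16
  MUL R1, 2  → R1 = 16 * 2 = 32
  ADD R1, 3  → R1 = 32 + 3 = 35
  SUB R1, 2  → R1 = 35 - 2 = 33
  MUL R1, 4  → R1 = 33 * 4 = 132
  MUL R1, 3  → R1 = 132 * 3 = 396
Final: R1 = 396

396


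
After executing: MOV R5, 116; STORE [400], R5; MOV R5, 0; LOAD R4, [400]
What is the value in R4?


Register and memory trace:
  MOV R5, 116  → R5 = 116
  STORE [400], R5  → mem[400] = 116
  MOV R5, 0  → R5 = 0
  LOAD R4, [400]  → R4 = mem[400] = 116
Final: R4 = 116

116


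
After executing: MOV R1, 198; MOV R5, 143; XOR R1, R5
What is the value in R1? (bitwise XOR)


Register state trace:
  MOV R1, 198  → R1 = 198 (0b11000110)
  MOV R5, 143  → R5 = 143 (0b10001111)
  XOR R1, R5  → R1 = 198 XOR 143 = 73 (0b01001001)
Final: R1 = 73

73


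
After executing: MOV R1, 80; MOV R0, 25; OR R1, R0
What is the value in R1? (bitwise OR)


Register state trace:
  MOV R1, 80  → R1 = 80 (0b01010000)
  MOV R0, 25  → R0 = 25 (0b00011001)
  OR R1, R0   → R1 = 80 OR 25 = 89 (0b01011001)
Final: R1 = 89

89


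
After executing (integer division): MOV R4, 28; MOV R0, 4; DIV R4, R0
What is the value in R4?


Register state trace:
  MOV R4, 28  → R4 = 28
  MOV R0, 4  → R0 = 4
  DIV R4, R0  → R4 = 28 // 4 = 7
Final: R4 = 7

7


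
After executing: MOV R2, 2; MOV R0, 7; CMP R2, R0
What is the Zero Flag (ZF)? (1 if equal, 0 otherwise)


Register state trace:
  MOV R2, 2  → R2 = 2
  MOV R0, 7  → R0 = 7
  CMP R2, R0  → computes 2 - 7 = -5
  Result is nonzero, so values are not equal
ZF = 0

0


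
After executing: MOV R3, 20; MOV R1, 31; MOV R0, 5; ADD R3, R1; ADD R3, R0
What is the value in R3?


Register state trace:
  MOV R3, 20  → R3 = 20
  MOV R1, 31  → R1 = 31
  MOV R0, 5  → R0 = 5
  ADD R3, R1  → R3 = 20 + 31 = 51
  ADD R3, R0  → R3 = 51 + 5 = 56
Final: R3 = 56

56


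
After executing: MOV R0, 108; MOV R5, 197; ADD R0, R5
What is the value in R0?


Register state trace:
  MOV R0, 108  → R0 = 108
  MOV R5, 197  → R5 = 197
  ADD R0, R5  → R0 = 108 + 197 = 305
Final: R0 = 305

305


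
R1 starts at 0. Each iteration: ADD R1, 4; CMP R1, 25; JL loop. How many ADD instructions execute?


Loop trace (R1 starts at 0, target 25, step 4):
  ADD #1: R1 = 0 + 4 = 4  → 4 < 25, loop
  ADD #2: R1 = 4 + 4 = 8  → 8 < 25, loop
  ADD #3: R1 = 8 + 4 = 12  → 12 < 25, loop
  ADD #4: R1 = 12 + 4 = 16  → 16 < 25, loop
  ADD #5: R1 = 16 + 4 = 20  → 20 < 25, loop
  ADD #6: R1 = 20 + 4 = 24  → 24 < 25, loop
  ADD #7: R1 = 24 + 4 = 28  → 28 >= 25, exit
Total ADD instructions: 7

7


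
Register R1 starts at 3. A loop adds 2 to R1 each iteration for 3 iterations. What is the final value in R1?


Starting value: R1 = 3
  Iter 1: R1 = 3 + 2 = 5
  Iter 2: R1 = 5 + 2 = 7
  Iter 3: R1 = 7 + 2 = 9
Final: R1 = 9

9


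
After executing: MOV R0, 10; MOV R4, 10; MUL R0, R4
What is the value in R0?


Register state trace:
  MOV R0, 10  → R0 = 10
  MOV R4, 10  → R4 = 10
  MUL R0, R4  → R0 = 10 * 10 = 100
Final: R0 = 100

100


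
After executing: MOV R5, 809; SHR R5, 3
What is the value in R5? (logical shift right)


Register state trace:
  MOV R5, 809  → R5 = 809
  SHR R5, 3  → R5 = 809 >> 3 = 809 // 2^3 = 101
Final: R5 = 101

101


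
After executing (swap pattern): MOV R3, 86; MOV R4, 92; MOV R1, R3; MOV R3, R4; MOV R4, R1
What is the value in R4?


Register state trace (swap pattern):
  MOV R3, 86  → R3 = 86
  MOV R4, 92  → R4 = 92
  MOV R1, R3  → R1 = 86  (save R3)
  MOV R3, R4  → R3 = 92  (R3 gets R4's value)
  MOV R4, R1  → R4 = 86  (R4 gets saved value)
Final: R4 = 86

86


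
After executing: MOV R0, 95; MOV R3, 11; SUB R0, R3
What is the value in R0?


Register state trace:
  MOV R0, 95  → R0 = 95
  MOV R3, 11  → R3 = 11
  SUB R0, R3  → R0 = 95 - 11 = 84
Final: R0 = 84

84


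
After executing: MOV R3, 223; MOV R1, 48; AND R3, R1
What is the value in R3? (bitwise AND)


Register state trace:
  MOV R3, 223  → R3 = 223 (0b11011111)
  MOV R1, 48  → R1 = 48 (0b00110000)
  AND R3, R1  → R3 = 223 AND 48 = 16 (0b00010000)
Final: R3 = 16

16


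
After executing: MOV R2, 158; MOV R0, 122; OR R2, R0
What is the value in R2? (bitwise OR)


Register state trace:
  MOV R2, 158  → R2 = 158 (0b10011110)
  MOV R0, 122  → R0 = 122 (0b01111010)
  OR R2, R0   → R2 = 158 OR 122 = 254 (0b11111110)
Final: R2 = 254

254


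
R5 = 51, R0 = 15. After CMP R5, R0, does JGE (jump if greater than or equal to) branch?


Trace:
  R5 = 51, R0 = 15
  CMP R5, R0  → compares 51 vs 15
  JGE checks: is 51 greater than or equal to 15?
  51 > 15, so condition is true
Branch taken: Yes

Yes


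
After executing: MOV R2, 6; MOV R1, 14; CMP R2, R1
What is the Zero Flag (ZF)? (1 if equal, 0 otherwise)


Register state trace:
  MOV R2, 6  → R2 = 6
  MOV R1, 14  → R1 = 14
  CMP R2, R1  → computes 6 - 14 = -8
  Result is nonzero, so values are not equal
ZF = 0

0


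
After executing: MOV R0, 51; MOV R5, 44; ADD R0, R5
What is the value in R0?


Register state trace:
  MOV R0, 51  → R0 = 51
  MOV R5, 44  → R5 = 44
  ADD R0, R5  → R0 = 51 + 44 = 95
Final: R0 = 95

95


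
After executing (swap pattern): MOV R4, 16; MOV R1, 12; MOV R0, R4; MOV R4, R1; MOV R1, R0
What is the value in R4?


Register state trace (swap pattern):
  MOV R4, 16  → R4 = 16
  MOV R1, 12  → R1 = 12
  MOV R0, R4  → R0 = 16  (save R4)
  MOV R4, R1  → R4 = 12  (R4 gets R1's value)
  MOV R1, R0  → R1 = 16  (R1 gets saved value)
Final: R4 = 12

12


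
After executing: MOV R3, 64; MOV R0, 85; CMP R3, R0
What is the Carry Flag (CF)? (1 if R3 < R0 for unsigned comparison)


Register state trace:
  MOV R3, 64  → R3 = 64
  MOV R0, 85  → R0 = 85
  CMP R3, R0  → unsigned 64 - 85: borrow occurs
  64 < 85, so CF = 1
CF = 1

1


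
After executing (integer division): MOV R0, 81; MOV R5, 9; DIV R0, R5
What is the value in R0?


Register state trace:
  MOV R0, 81  → R0 = 81
  MOV R5, 9  → R5 = 9
  DIV R0, R5  → R0 = 81 // 9 = 9
Final: R0 = 9

9


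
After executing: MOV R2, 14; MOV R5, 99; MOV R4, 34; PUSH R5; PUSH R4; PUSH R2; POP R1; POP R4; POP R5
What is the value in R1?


Stack trace (top is rightmost):
  MOV R2, 14  → R2 = 14
  MOV R5, 99  → R5 = 99
  MOV R4, 34  → R4 = 34
  PUSH R5  → stack: [99]
  PUSH R4  → stack: [99, 34]
  PUSH R2  → stack: [99, 34, 14]
  POP R1  → R1 = 14, stack: [99, 34]
  POP R4  → R4 = 34, stack: [99]
  POP R5  → R5 = 99, stack: []
Final: R1 = 14

14


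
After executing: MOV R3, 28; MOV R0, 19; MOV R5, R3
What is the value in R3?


Register state trace:
  MOV R3, 28  → R3 = 28
  MOV R0, 19  → R0 = 19
  MOV R5, R3  → R5 = 28
Final: R3 = 28

28


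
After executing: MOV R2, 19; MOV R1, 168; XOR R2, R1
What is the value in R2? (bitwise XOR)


Register state trace:
  MOV R2, 19  → R2 = 19 (0b00010011)
  MOV R1, 168  → R1 = 168 (0b10101000)
  XOR R2, R1  → R2 = 19 XOR 168 = 187 (0b10111011)
Final: R2 = 187

187


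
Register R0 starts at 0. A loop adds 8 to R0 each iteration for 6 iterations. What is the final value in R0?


Starting value: R0 = 0
  Iter 1: R0 = 0 + 8 = 8
  Iter 2: R0 = 8 + 8 = 16
  Iter 3: R0 = 16 + 8 = 24
  Iter 4: R0 = 24 + 8 = 32
  Iter 5: R0 = 32 + 8 = 40
  Iter 6: R0 = 40 + 8 = 48
Final: R0 = 48

48


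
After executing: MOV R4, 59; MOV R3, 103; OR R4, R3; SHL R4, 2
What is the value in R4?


Register state trace:
  MOV R4, 59  → R4 = 59 (0b00111011)
  MOV R3, 103  → R3 = 103 (0b01100111)
  OR R4, R3  → R4 = 59 OR 103 = 127 (0b01111111)
  SHL R4, 2  → R4 = 127 << 2 = 508
Final: R4 = 508

508


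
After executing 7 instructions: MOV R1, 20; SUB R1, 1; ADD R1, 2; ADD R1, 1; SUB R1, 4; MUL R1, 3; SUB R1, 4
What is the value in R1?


Register state trace:
  MOV R1, 20  → R1 = 20
  SUB R1, 1  → R1 = 20 - 1 = 19
  ADD R1, 2  → R1 = 19 + 2 = 21
  ADD R1, 1  → R1 = 21 + 1 = 22
  SUB R1, 4  → R1 = 22 - 4 = 18
  MUL R1, 3  → R1 = 18 * 3 = 54
  SUB R1, 4  → R1 = 54 - 4 = 50
Final: R1 = 50

50


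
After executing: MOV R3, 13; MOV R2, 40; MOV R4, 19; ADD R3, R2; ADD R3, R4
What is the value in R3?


Register state trace:
  MOV R3, 13  → R3 = 13
  MOV R2, 40  → R2 = 40
  MOV R4, 19  → R4 = 19
  ADD R3, R2  → R3 = 13 + 40 = 53
  ADD R3, R4  → R3 = 53 + 19 = 72
Final: R3 = 72

72


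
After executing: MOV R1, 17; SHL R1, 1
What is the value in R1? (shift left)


Register state trace:
  MOV R1, 17  → R1 = 17
  SHL R1, 1  → R1 = 17 << 1 = 17 * 2^1 = 34
Final: R1 = 34

34


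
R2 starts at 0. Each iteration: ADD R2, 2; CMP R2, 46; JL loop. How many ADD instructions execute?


Loop trace (R2 starts at 0, target 46, step 2):
  ADD #1: R2 = 0 + 2 = 2  → 2 < 46, loop
  ADD #2: R2 = 2 + 2 = 4  → 4 < 46, loop
  ADD #3: R2 = 4 + 2 = 6  → 6 < 46, loop
  ADD #4: R2 = 6 + 2 = 8  → 8 < 46, loop
  ADD #5: R2 = 8 + 2 = 10  → 10 < 46, loop
  ADD #6: R2 = 10 + 2 = 12  → 12 < 46, loop
  ADD #7: R2 = 12 + 2 = 14  → 14 < 46, loop
  ADD #8: R2 = 14 + 2 = 16  → 16 < 46, loop
  ADD #9: R2 = 16 + 2 = 18  → 18 < 46, loop
  ADD #10: R2 = 18 + 2 = 20  → 20 < 46, loop
  ADD #11: R2 = 20 + 2 = 22  → 22 < 46, loop
  ADD #12: R2 = 22 + 2 = 24  → 24 < 46, loop
  ADD #13: R2 = 24 + 2 = 26  → 26 < 46, loop
  ADD #14: R2 = 26 + 2 = 28  → 28 < 46, loop
  ADD #15: R2 = 28 + 2 = 30  → 30 < 46, loop
  ADD #16: R2 = 30 + 2 = 32  → 32 < 46, loop
  ADD #17: R2 = 32 + 2 = 34  → 34 < 46, loop
  ADD #18: R2 = 34 + 2 = 36  → 36 < 46, loop
  ADD #19: R2 = 36 + 2 = 38  → 38 < 46, loop
  ADD #20: R2 = 38 + 2 = 40  → 40 < 46, loop
  ADD #21: R2 = 40 + 2 = 42  → 42 < 46, loop
  ADD #22: R2 = 42 + 2 = 44  → 44 < 46, loop
  ADD #23: R2 = 44 + 2 = 46  → 46 >= 46, exit
Total ADD instructions: 23

23
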